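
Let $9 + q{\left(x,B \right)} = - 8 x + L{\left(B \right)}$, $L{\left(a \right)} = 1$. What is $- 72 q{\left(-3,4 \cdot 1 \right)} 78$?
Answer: $-89856$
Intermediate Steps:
$q{\left(x,B \right)} = -8 - 8 x$ ($q{\left(x,B \right)} = -9 - \left(-1 + 8 x\right) = -8 - 8 x$)
$- 72 q{\left(-3,4 \cdot 1 \right)} 78 = - 72 \left(-8 - -24\right) 78 = - 72 \left(-8 + 24\right) 78 = \left(-72\right) 16 \cdot 78 = \left(-1152\right) 78 = -89856$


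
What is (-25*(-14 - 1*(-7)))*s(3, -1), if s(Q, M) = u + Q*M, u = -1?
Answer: -700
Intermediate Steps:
s(Q, M) = -1 + M*Q (s(Q, M) = -1 + Q*M = -1 + M*Q)
(-25*(-14 - 1*(-7)))*s(3, -1) = (-25*(-14 - 1*(-7)))*(-1 - 1*3) = (-25*(-14 + 7))*(-1 - 3) = -25*(-7)*(-4) = 175*(-4) = -700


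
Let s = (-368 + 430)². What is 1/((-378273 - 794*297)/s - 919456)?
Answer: -3844/3535002955 ≈ -1.0874e-6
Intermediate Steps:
s = 3844 (s = 62² = 3844)
1/((-378273 - 794*297)/s - 919456) = 1/((-378273 - 794*297)/3844 - 919456) = 1/((-378273 - 235818)*(1/3844) - 919456) = 1/(-614091*1/3844 - 919456) = 1/(-614091/3844 - 919456) = 1/(-3535002955/3844) = -3844/3535002955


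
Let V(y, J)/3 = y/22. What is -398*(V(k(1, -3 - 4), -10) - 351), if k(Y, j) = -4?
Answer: 1539066/11 ≈ 1.3992e+5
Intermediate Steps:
V(y, J) = 3*y/22 (V(y, J) = 3*(y/22) = 3*y/22)
-398*(V(k(1, -3 - 4), -10) - 351) = -398*((3/22)*(-4) - 351) = -398*(-6/11 - 351) = -398*(-3867/11) = 1539066/11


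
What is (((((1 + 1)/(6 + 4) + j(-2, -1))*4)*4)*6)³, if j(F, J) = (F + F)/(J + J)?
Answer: 1177583616/125 ≈ 9.4207e+6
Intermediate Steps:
j(F, J) = F/J (j(F, J) = (2*F)/((2*J)) = (2*F)*(1/(2*J)) = F/J)
(((((1 + 1)/(6 + 4) + j(-2, -1))*4)*4)*6)³ = (((((1 + 1)/(6 + 4) - 2/(-1))*4)*4)*6)³ = ((((2/10 - 2*(-1))*4)*4)*6)³ = ((((2*(⅒) + 2)*4)*4)*6)³ = ((((⅕ + 2)*4)*4)*6)³ = ((((11/5)*4)*4)*6)³ = (((44/5)*4)*6)³ = ((176/5)*6)³ = (1056/5)³ = 1177583616/125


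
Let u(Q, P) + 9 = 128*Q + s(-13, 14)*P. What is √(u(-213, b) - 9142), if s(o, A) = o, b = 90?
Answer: I*√37585 ≈ 193.87*I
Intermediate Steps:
u(Q, P) = -9 - 13*P + 128*Q (u(Q, P) = -9 + (128*Q - 13*P) = -9 + (-13*P + 128*Q) = -9 - 13*P + 128*Q)
√(u(-213, b) - 9142) = √((-9 - 13*90 + 128*(-213)) - 9142) = √((-9 - 1170 - 27264) - 9142) = √(-28443 - 9142) = √(-37585) = I*√37585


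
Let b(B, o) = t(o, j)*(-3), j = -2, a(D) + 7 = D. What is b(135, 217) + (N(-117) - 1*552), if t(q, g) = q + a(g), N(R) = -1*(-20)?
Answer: -1156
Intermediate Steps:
a(D) = -7 + D
N(R) = 20
t(q, g) = -7 + g + q (t(q, g) = q + (-7 + g) = -7 + g + q)
b(B, o) = 27 - 3*o (b(B, o) = (-7 - 2 + o)*(-3) = (-9 + o)*(-3) = 27 - 3*o)
b(135, 217) + (N(-117) - 1*552) = (27 - 3*217) + (20 - 1*552) = (27 - 651) + (20 - 552) = -624 - 532 = -1156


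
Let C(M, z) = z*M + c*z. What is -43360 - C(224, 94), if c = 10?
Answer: -65356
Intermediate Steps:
C(M, z) = 10*z + M*z (C(M, z) = z*M + 10*z = M*z + 10*z = 10*z + M*z)
-43360 - C(224, 94) = -43360 - 94*(10 + 224) = -43360 - 94*234 = -43360 - 1*21996 = -43360 - 21996 = -65356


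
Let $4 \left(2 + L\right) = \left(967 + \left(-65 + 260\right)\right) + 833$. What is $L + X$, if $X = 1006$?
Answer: $\frac{6011}{4} \approx 1502.8$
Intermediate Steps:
$L = \frac{1987}{4}$ ($L = -2 + \frac{\left(967 + \left(-65 + 260\right)\right) + 833}{4} = -2 + \frac{\left(967 + 195\right) + 833}{4} = -2 + \frac{1162 + 833}{4} = -2 + \frac{1}{4} \cdot 1995 = -2 + \frac{1995}{4} = \frac{1987}{4} \approx 496.75$)
$L + X = \frac{1987}{4} + 1006 = \frac{6011}{4}$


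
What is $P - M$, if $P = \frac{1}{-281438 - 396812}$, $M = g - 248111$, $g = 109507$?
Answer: $\frac{94008162999}{678250} \approx 1.386 \cdot 10^{5}$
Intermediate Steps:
$M = -138604$ ($M = 109507 - 248111 = -138604$)
$P = - \frac{1}{678250}$ ($P = \frac{1}{-678250} = - \frac{1}{678250} \approx -1.4744 \cdot 10^{-6}$)
$P - M = - \frac{1}{678250} - -138604 = - \frac{1}{678250} + 138604 = \frac{94008162999}{678250}$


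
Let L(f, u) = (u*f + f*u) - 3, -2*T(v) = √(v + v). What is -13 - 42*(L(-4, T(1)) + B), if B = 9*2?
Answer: -643 - 168*√2 ≈ -880.59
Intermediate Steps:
T(v) = -√2*√v/2 (T(v) = -√(v + v)/2 = -√2*√v/2)
L(f, u) = -3 + 2*f*u (L(f, u) = (f*u + f*u) - 3 = 2*f*u - 3 = -3 + 2*f*u)
B = 18
-13 - 42*(L(-4, T(1)) + B) = -13 - 42*((-3 + 2*(-4)*(-√2*√1/2)) + 18) = -13 - 42*((-3 + 2*(-4)*(-½*√2*1)) + 18) = -13 - 42*((-3 + 2*(-4)*(-√2/2)) + 18) = -13 - 42*((-3 + 4*√2) + 18) = -13 - 42*(15 + 4*√2) = -13 + (-630 - 168*√2) = -643 - 168*√2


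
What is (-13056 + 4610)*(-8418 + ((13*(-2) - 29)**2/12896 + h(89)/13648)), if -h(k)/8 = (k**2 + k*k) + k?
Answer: 391474495061781/5500144 ≈ 7.1175e+7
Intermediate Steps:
h(k) = -16*k**2 - 8*k (h(k) = -8*((k**2 + k*k) + k) = -8*((k**2 + k**2) + k) = -8*(2*k**2 + k) = -8*(k + 2*k**2) = -16*k**2 - 8*k)
(-13056 + 4610)*(-8418 + ((13*(-2) - 29)**2/12896 + h(89)/13648)) = (-13056 + 4610)*(-8418 + ((13*(-2) - 29)**2/12896 - 8*89*(1 + 2*89)/13648)) = -8446*(-8418 + ((-26 - 29)**2*(1/12896) - 8*89*(1 + 178)*(1/13648))) = -8446*(-8418 + ((-55)**2*(1/12896) - 8*89*179*(1/13648))) = -8446*(-8418 + (3025*(1/12896) - 127448*1/13648)) = -8446*(-8418 + (3025/12896 - 15931/1706)) = -8446*(-8418 - 100142763/11000288) = -8446*(-92700567147/11000288) = 391474495061781/5500144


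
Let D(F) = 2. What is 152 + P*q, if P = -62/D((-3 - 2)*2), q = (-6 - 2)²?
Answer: -1832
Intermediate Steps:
q = 64 (q = (-8)² = 64)
P = -31 (P = -62/2 = -62*½ = -31)
152 + P*q = 152 - 31*64 = 152 - 1984 = -1832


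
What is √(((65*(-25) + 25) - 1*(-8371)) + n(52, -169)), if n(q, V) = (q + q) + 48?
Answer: √6923 ≈ 83.205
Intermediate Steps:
n(q, V) = 48 + 2*q (n(q, V) = 2*q + 48 = 48 + 2*q)
√(((65*(-25) + 25) - 1*(-8371)) + n(52, -169)) = √(((65*(-25) + 25) - 1*(-8371)) + (48 + 2*52)) = √(((-1625 + 25) + 8371) + (48 + 104)) = √((-1600 + 8371) + 152) = √(6771 + 152) = √6923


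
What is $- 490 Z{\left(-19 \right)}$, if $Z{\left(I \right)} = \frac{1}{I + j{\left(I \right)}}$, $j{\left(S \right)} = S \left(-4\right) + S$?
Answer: $- \frac{245}{19} \approx -12.895$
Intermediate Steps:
$j{\left(S \right)} = - 3 S$ ($j{\left(S \right)} = - 4 S + S = - 3 S$)
$Z{\left(I \right)} = - \frac{1}{2 I}$ ($Z{\left(I \right)} = \frac{1}{I - 3 I} = \frac{1}{\left(-2\right) I} = - \frac{1}{2 I}$)
$- 490 Z{\left(-19 \right)} = - 490 \left(- \frac{1}{2 \left(-19\right)}\right) = - 490 \left(\left(- \frac{1}{2}\right) \left(- \frac{1}{19}\right)\right) = \left(-490\right) \frac{1}{38} = - \frac{245}{19}$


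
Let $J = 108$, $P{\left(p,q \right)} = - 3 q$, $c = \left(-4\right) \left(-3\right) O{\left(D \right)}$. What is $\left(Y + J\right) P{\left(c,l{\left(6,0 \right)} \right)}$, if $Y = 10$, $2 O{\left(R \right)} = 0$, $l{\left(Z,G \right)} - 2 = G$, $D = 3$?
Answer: $-708$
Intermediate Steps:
$l{\left(Z,G \right)} = 2 + G$
$O{\left(R \right)} = 0$ ($O{\left(R \right)} = \frac{1}{2} \cdot 0 = 0$)
$c = 0$ ($c = \left(-4\right) \left(-3\right) 0 = 12 \cdot 0 = 0$)
$\left(Y + J\right) P{\left(c,l{\left(6,0 \right)} \right)} = \left(10 + 108\right) \left(- 3 \left(2 + 0\right)\right) = 118 \left(\left(-3\right) 2\right) = 118 \left(-6\right) = -708$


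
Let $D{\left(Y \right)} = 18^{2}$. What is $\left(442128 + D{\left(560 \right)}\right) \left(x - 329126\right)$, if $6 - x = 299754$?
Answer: $-278246559048$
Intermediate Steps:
$x = -299748$ ($x = 6 - 299754 = -299748$)
$D{\left(Y \right)} = 324$
$\left(442128 + D{\left(560 \right)}\right) \left(x - 329126\right) = \left(442128 + 324\right) \left(-299748 - 329126\right) = 442452 \left(-628874\right) = -278246559048$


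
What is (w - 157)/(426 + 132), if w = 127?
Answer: -5/93 ≈ -0.053763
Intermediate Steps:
(w - 157)/(426 + 132) = (127 - 157)/(426 + 132) = -30/558 = -30*1/558 = -5/93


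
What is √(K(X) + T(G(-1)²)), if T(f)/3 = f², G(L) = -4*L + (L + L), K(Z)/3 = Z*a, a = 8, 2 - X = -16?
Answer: 4*√30 ≈ 21.909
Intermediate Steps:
X = 18 (X = 2 - 1*(-16) = 2 + 16 = 18)
K(Z) = 24*Z (K(Z) = 3*(Z*8) = 3*(8*Z) = 24*Z)
G(L) = -2*L (G(L) = -4*L + 2*L = -2*L)
T(f) = 3*f²
√(K(X) + T(G(-1)²)) = √(24*18 + 3*((-2*(-1))²)²) = √(432 + 3*(2²)²) = √(432 + 3*4²) = √(432 + 3*16) = √(432 + 48) = √480 = 4*√30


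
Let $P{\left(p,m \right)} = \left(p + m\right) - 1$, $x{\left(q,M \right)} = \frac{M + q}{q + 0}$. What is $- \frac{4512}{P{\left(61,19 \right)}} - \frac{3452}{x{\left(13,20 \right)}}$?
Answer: $- \frac{3694100}{2607} \approx -1417.0$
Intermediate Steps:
$x{\left(q,M \right)} = \frac{M + q}{q}$
$P{\left(p,m \right)} = -1 + m + p$ ($P{\left(p,m \right)} = \left(m + p\right) - 1 = -1 + m + p$)
$- \frac{4512}{P{\left(61,19 \right)}} - \frac{3452}{x{\left(13,20 \right)}} = - \frac{4512}{-1 + 19 + 61} - \frac{3452}{\frac{1}{13} \left(20 + 13\right)} = - \frac{4512}{79} - \frac{3452}{\frac{1}{13} \cdot 33} = \left(-4512\right) \frac{1}{79} - \frac{3452}{\frac{33}{13}} = - \frac{4512}{79} - \frac{44876}{33} = - \frac{3694100}{2607}$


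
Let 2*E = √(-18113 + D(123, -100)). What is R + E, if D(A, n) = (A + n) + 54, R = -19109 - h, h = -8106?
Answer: -11003 + 3*I*√501 ≈ -11003.0 + 67.149*I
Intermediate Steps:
R = -11003 (R = -19109 - 1*(-8106) = -19109 + 8106 = -11003)
D(A, n) = 54 + A + n
E = 3*I*√501 (E = √(-18113 + (54 + 123 - 100))/2 = √(-18113 + 77)/2 = √(-18036)/2 = (6*I*√501)/2 = 3*I*√501 ≈ 67.149*I)
R + E = -11003 + 3*I*√501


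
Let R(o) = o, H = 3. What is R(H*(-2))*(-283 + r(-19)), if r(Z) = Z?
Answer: 1812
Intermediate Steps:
R(H*(-2))*(-283 + r(-19)) = (3*(-2))*(-283 - 19) = -6*(-302) = 1812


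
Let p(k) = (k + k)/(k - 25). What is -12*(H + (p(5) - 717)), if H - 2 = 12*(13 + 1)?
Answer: 6570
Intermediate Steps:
H = 170 (H = 2 + 12*(13 + 1) = 2 + 12*14 = 2 + 168 = 170)
p(k) = 2*k/(-25 + k) (p(k) = (2*k)/(-25 + k) = 2*k/(-25 + k))
-12*(H + (p(5) - 717)) = -12*(170 + (2*5/(-25 + 5) - 717)) = -12*(170 + (2*5/(-20) - 717)) = -12*(170 + (2*5*(-1/20) - 717)) = -12*(170 + (-½ - 717)) = -12*(170 - 1435/2) = -12*(-1095/2) = 6570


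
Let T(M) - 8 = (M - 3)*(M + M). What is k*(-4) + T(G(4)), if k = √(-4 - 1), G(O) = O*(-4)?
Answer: 616 - 4*I*√5 ≈ 616.0 - 8.9443*I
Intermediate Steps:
G(O) = -4*O
T(M) = 8 + 2*M*(-3 + M) (T(M) = 8 + (M - 3)*(M + M) = 8 + (-3 + M)*(2*M) = 8 + 2*M*(-3 + M))
k = I*√5 (k = √(-5) = I*√5 ≈ 2.2361*I)
k*(-4) + T(G(4)) = (I*√5)*(-4) + (8 - (-24)*4 + 2*(-4*4)²) = -4*I*√5 + (8 - 6*(-16) + 2*(-16)²) = -4*I*√5 + (8 + 96 + 2*256) = -4*I*√5 + (8 + 96 + 512) = -4*I*√5 + 616 = 616 - 4*I*√5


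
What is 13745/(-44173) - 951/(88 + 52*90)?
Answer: -107544683/210616864 ≈ -0.51062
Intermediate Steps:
13745/(-44173) - 951/(88 + 52*90) = 13745*(-1/44173) - 951/(88 + 4680) = -13745/44173 - 951/4768 = -107544683/210616864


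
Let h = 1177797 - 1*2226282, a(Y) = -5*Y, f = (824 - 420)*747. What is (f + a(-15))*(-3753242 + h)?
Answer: -1449463717401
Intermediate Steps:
f = 301788 (f = 404*747 = 301788)
h = -1048485 (h = 1177797 - 2226282 = -1048485)
(f + a(-15))*(-3753242 + h) = (301788 - 5*(-15))*(-3753242 - 1048485) = (301788 + 75)*(-4801727) = 301863*(-4801727) = -1449463717401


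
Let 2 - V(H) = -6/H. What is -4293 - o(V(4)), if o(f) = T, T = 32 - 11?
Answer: -4314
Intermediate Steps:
V(H) = 2 + 6/H (V(H) = 2 - (-6)/H = 2 + 6/H)
T = 21
o(f) = 21
-4293 - o(V(4)) = -4293 - 1*21 = -4293 - 21 = -4314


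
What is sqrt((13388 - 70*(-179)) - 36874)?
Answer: 2*I*sqrt(2739) ≈ 104.67*I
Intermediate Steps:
sqrt((13388 - 70*(-179)) - 36874) = sqrt((13388 - 1*(-12530)) - 36874) = sqrt((13388 + 12530) - 36874) = sqrt(25918 - 36874) = sqrt(-10956) = 2*I*sqrt(2739)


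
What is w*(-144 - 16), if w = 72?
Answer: -11520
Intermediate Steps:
w*(-144 - 16) = 72*(-144 - 16) = 72*(-160) = -11520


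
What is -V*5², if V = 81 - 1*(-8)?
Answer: -2225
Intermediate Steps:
V = 89 (V = 81 + 8 = 89)
-V*5² = -89*5² = -89*25 = -1*2225 = -2225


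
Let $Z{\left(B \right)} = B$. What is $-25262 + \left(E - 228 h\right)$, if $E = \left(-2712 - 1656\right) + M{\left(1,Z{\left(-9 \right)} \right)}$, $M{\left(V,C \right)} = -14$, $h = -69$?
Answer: $-13912$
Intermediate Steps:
$E = -4382$ ($E = \left(-2712 - 1656\right) - 14 = -4368 - 14 = -4382$)
$-25262 + \left(E - 228 h\right) = -25262 - \left(4382 + 228 \left(-69\right)\right) = -25262 - -11350 = -25262 + \left(-4382 + 15732\right) = -25262 + 11350 = -13912$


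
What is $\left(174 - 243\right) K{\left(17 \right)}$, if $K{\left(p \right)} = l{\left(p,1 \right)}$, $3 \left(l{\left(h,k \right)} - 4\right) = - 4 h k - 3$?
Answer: $1357$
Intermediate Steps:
$l{\left(h,k \right)} = 3 - \frac{4 h k}{3}$ ($l{\left(h,k \right)} = 4 + \frac{- 4 h k - 3}{3} = 4 + \frac{-3 - 4 h k}{3} = 4 - \left(1 + \frac{4 h k}{3}\right) = 3 - \frac{4 h k}{3}$)
$K{\left(p \right)} = 3 - \frac{4 p}{3}$ ($K{\left(p \right)} = 3 - \frac{4}{3} p 1 = 3 - \frac{4 p}{3}$)
$\left(174 - 243\right) K{\left(17 \right)} = \left(174 - 243\right) \left(3 - \frac{68}{3}\right) = - 69 \left(3 - \frac{68}{3}\right) = \left(-69\right) \left(- \frac{59}{3}\right) = 1357$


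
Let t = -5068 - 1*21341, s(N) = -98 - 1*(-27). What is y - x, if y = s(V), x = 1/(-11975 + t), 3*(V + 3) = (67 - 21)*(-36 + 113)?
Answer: -2725263/38384 ≈ -71.000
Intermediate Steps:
V = 3533/3 (V = -3 + ((67 - 21)*(-36 + 113))/3 = -3 + (46*77)/3 = -3 + (⅓)*3542 = -3 + 3542/3 = 3533/3 ≈ 1177.7)
s(N) = -71 (s(N) = -98 + 27 = -71)
t = -26409 (t = -5068 - 21341 = -26409)
x = -1/38384 (x = 1/(-11975 - 26409) = 1/(-38384) = -1/38384 ≈ -2.6053e-5)
y = -71
y - x = -71 - 1*(-1/38384) = -71 + 1/38384 = -2725263/38384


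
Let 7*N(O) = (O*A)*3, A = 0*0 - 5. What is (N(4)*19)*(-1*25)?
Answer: 28500/7 ≈ 4071.4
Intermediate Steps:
A = -5 (A = 0 - 5 = -5)
N(O) = -15*O/7 (N(O) = ((O*(-5))*3)/7 = (-5*O*3)/7 = (-15*O)/7 = -15*O/7)
(N(4)*19)*(-1*25) = (-15/7*4*19)*(-1*25) = -60/7*19*(-25) = -1140/7*(-25) = 28500/7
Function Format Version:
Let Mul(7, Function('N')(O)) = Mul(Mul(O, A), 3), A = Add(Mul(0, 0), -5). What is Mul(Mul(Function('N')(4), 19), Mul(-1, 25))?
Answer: Rational(28500, 7) ≈ 4071.4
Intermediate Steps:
A = -5 (A = Add(0, -5) = -5)
Function('N')(O) = Mul(Rational(-15, 7), O) (Function('N')(O) = Mul(Rational(1, 7), Mul(Mul(O, -5), 3)) = Mul(Rational(1, 7), Mul(Mul(-5, O), 3)) = Mul(Rational(1, 7), Mul(-15, O)) = Mul(Rational(-15, 7), O))
Mul(Mul(Function('N')(4), 19), Mul(-1, 25)) = Mul(Mul(Mul(Rational(-15, 7), 4), 19), Mul(-1, 25)) = Mul(Mul(Rational(-60, 7), 19), -25) = Mul(Rational(-1140, 7), -25) = Rational(28500, 7)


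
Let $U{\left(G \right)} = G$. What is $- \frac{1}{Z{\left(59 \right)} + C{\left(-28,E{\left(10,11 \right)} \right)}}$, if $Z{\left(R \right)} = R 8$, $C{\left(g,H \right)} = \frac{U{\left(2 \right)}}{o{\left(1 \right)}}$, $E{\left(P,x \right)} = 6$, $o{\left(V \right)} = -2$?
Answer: $- \frac{1}{471} \approx -0.0021231$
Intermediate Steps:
$C{\left(g,H \right)} = -1$ ($C{\left(g,H \right)} = \frac{2}{-2} = 2 \left(- \frac{1}{2}\right) = -1$)
$Z{\left(R \right)} = 8 R$
$- \frac{1}{Z{\left(59 \right)} + C{\left(-28,E{\left(10,11 \right)} \right)}} = - \frac{1}{8 \cdot 59 - 1} = - \frac{1}{472 - 1} = - \frac{1}{471}$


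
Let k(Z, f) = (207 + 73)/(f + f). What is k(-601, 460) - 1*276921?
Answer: -6369176/23 ≈ -2.7692e+5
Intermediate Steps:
k(Z, f) = 140/f (k(Z, f) = 280/((2*f)) = 280*(1/(2*f)) = 140/f)
k(-601, 460) - 1*276921 = 140/460 - 1*276921 = 140*(1/460) - 276921 = 7/23 - 276921 = -6369176/23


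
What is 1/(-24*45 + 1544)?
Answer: 1/464 ≈ 0.0021552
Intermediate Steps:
1/(-24*45 + 1544) = 1/(-1080 + 1544) = 1/464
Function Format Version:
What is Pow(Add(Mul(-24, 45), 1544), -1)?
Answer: Rational(1, 464) ≈ 0.0021552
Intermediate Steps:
Pow(Add(Mul(-24, 45), 1544), -1) = Pow(Add(-1080, 1544), -1) = Pow(464, -1) = Rational(1, 464)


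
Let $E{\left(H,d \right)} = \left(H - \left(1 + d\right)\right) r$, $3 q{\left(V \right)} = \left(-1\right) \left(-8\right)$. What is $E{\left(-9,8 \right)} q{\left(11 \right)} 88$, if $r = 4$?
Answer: $-16896$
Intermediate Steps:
$q{\left(V \right)} = \frac{8}{3}$ ($q{\left(V \right)} = \frac{\left(-1\right) \left(-8\right)}{3} = \frac{1}{3} \cdot 8 = \frac{8}{3}$)
$E{\left(H,d \right)} = -4 - 4 d + 4 H$ ($E{\left(H,d \right)} = \left(H - \left(1 + d\right)\right) 4 = \left(-1 + H - d\right) 4 = -4 - 4 d + 4 H$)
$E{\left(-9,8 \right)} q{\left(11 \right)} 88 = \left(-4 - 32 + 4 \left(-9\right)\right) \frac{8}{3} \cdot 88 = \left(-4 - 32 - 36\right) \frac{8}{3} \cdot 88 = \left(-72\right) \frac{8}{3} \cdot 88 = \left(-192\right) 88 = -16896$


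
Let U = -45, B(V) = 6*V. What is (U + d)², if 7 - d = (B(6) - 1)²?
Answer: 1595169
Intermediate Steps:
d = -1218 (d = 7 - (6*6 - 1)² = 7 - (36 - 1)² = 7 - 1*35² = 7 - 1*1225 = 7 - 1225 = -1218)
(U + d)² = (-45 - 1218)² = (-1263)² = 1595169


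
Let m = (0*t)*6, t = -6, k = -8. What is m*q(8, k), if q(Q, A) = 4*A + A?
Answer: 0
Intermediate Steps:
q(Q, A) = 5*A
m = 0 (m = (0*(-6))*6 = 0*6 = 0)
m*q(8, k) = 0*(5*(-8)) = 0*(-40) = 0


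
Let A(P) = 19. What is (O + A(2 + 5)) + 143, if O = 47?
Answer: 209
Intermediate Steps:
(O + A(2 + 5)) + 143 = (47 + 19) + 143 = 66 + 143 = 209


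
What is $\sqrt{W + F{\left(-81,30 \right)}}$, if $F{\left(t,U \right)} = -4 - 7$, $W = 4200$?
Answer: $\sqrt{4189} \approx 64.723$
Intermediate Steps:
$F{\left(t,U \right)} = -11$ ($F{\left(t,U \right)} = -4 - 7 = -11$)
$\sqrt{W + F{\left(-81,30 \right)}} = \sqrt{4200 - 11} = \sqrt{4189}$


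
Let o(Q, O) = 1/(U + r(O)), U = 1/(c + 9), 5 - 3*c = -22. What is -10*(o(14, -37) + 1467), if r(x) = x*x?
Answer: -361512990/24643 ≈ -14670.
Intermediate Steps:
c = 9 (c = 5/3 - ⅓*(-22) = 5/3 + 22/3 = 9)
U = 1/18 (U = 1/(9 + 9) = 1/18 ≈ 0.055556)
r(x) = x²
o(Q, O) = 1/(1/18 + O²)
-10*(o(14, -37) + 1467) = -10*(18/(1 + 18*(-37)²) + 1467) = -10*(18/(1 + 18*1369) + 1467) = -10*(18/(1 + 24642) + 1467) = -10*(18/24643 + 1467) = -10*36151299/24643 = -361512990/24643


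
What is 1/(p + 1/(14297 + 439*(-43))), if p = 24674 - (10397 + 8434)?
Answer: 4580/26760939 ≈ 0.00017114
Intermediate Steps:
p = 5843 (p = 24674 - 1*18831 = 24674 - 18831 = 5843)
1/(p + 1/(14297 + 439*(-43))) = 1/(5843 + 1/(14297 + 439*(-43))) = 1/(5843 + 1/(14297 - 18877)) = 1/(5843 + 1/(-4580)) = 1/(5843 - 1/4580) = 1/(26760939/4580) = 4580/26760939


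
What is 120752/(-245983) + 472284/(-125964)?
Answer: -3649562225/860694517 ≈ -4.2402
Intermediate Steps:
120752/(-245983) + 472284/(-125964) = 120752*(-1/245983) + 472284*(-1/125964) = -120752/245983 - 13119/3499 = -3649562225/860694517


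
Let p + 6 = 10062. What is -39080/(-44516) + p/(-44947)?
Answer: 327218966/500215163 ≈ 0.65416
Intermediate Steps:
p = 10056 (p = -6 + 10062 = 10056)
-39080/(-44516) + p/(-44947) = -39080/(-44516) + 10056/(-44947) = -39080*(-1/44516) + 10056*(-1/44947) = 9770/11129 - 10056/44947 = 327218966/500215163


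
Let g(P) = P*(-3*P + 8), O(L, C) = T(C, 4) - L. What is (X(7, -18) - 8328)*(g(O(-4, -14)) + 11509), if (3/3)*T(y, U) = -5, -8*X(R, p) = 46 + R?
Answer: -383326073/4 ≈ -9.5832e+7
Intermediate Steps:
X(R, p) = -23/4 - R/8 (X(R, p) = -(46 + R)/8 = -23/4 - R/8)
T(y, U) = -5
O(L, C) = -5 - L
g(P) = P*(8 - 3*P)
(X(7, -18) - 8328)*(g(O(-4, -14)) + 11509) = ((-23/4 - ⅛*7) - 8328)*((-5 - 1*(-4))*(8 - 3*(-5 - 1*(-4))) + 11509) = ((-23/4 - 7/8) - 8328)*((-5 + 4)*(8 - 3*(-5 + 4)) + 11509) = (-53/8 - 8328)*(-(8 - 3*(-1)) + 11509) = -66677*(-(8 + 3) + 11509)/8 = -66677*(-1*11 + 11509)/8 = -66677*(-11 + 11509)/8 = -66677/8*11498 = -383326073/4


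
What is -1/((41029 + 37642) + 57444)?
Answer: -1/136115 ≈ -7.3467e-6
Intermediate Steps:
-1/((41029 + 37642) + 57444) = -1/(78671 + 57444) = -1/136115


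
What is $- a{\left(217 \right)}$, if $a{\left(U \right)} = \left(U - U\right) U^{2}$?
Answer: $0$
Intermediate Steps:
$a{\left(U \right)} = 0$ ($a{\left(U \right)} = 0 U^{2} = 0$)
$- a{\left(217 \right)} = \left(-1\right) 0 = 0$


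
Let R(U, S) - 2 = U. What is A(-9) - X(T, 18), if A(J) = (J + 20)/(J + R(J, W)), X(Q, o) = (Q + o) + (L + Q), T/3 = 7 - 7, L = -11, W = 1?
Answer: -123/16 ≈ -7.6875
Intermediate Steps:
R(U, S) = 2 + U
T = 0 (T = 3*(7 - 7) = 3*0 = 0)
X(Q, o) = -11 + o + 2*Q (X(Q, o) = (Q + o) + (-11 + Q) = -11 + o + 2*Q)
A(J) = (20 + J)/(2 + 2*J) (A(J) = (J + 20)/(J + (2 + J)) = (20 + J)/(2 + 2*J))
A(-9) - X(T, 18) = (20 - 9)/(2*(1 - 9)) - (-11 + 18 + 2*0) = (½)*11/(-8) - (-11 + 18 + 0) = (½)*(-⅛)*11 - 1*7 = -11/16 - 7 = -123/16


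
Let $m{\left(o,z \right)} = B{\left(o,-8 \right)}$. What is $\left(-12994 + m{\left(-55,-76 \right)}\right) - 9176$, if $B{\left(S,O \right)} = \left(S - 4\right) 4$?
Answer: $-22406$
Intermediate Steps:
$B{\left(S,O \right)} = -16 + 4 S$ ($B{\left(S,O \right)} = \left(-4 + S\right) 4 = -16 + 4 S$)
$m{\left(o,z \right)} = -16 + 4 o$
$\left(-12994 + m{\left(-55,-76 \right)}\right) - 9176 = \left(-12994 + \left(-16 + 4 \left(-55\right)\right)\right) - 9176 = \left(-12994 - 236\right) - 9176 = -13230 - 9176 = -22406$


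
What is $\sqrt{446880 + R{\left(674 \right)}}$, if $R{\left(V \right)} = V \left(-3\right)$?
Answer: $\sqrt{444858} \approx 666.98$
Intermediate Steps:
$R{\left(V \right)} = - 3 V$
$\sqrt{446880 + R{\left(674 \right)}} = \sqrt{446880 - 2022} = \sqrt{444858}$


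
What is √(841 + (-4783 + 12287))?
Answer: √8345 ≈ 91.351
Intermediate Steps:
√(841 + (-4783 + 12287)) = √(841 + 7504) = √8345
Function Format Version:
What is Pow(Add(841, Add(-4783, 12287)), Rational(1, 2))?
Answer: Pow(8345, Rational(1, 2)) ≈ 91.351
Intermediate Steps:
Pow(Add(841, Add(-4783, 12287)), Rational(1, 2)) = Pow(Add(841, 7504), Rational(1, 2)) = Pow(8345, Rational(1, 2))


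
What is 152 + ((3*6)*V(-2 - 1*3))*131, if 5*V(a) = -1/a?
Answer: 6158/25 ≈ 246.32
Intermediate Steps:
V(a) = -1/(5*a) (V(a) = (-1/a)/5 = -1/(5*a))
152 + ((3*6)*V(-2 - 1*3))*131 = 152 + ((3*6)*(-1/(5*(-2 - 1*3))))*131 = 152 + (18*(-1/(5*(-2 - 3))))*131 = 152 + (18*(-1/5/(-5)))*131 = 152 + (18*(-1/5*(-1/5)))*131 = 152 + (18*(1/25))*131 = 152 + (18/25)*131 = 152 + 2358/25 = 6158/25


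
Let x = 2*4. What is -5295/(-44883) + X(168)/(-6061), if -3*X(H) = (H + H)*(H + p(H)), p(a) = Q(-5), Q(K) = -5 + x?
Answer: 15643723/4772559 ≈ 3.2778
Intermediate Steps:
x = 8
Q(K) = 3 (Q(K) = -5 + 8 = 3)
p(a) = 3
X(H) = -2*H*(3 + H)/3 (X(H) = -(H + H)*(H + 3)/3 = -2*H*(3 + H)/3)
-5295/(-44883) + X(168)/(-6061) = -5295/(-44883) - ⅔*168*(3 + 168)/(-6061) = -5295*(-1/44883) - ⅔*168*171*(-1/6061) = 1765/14961 - 19152*(-1/6061) = 1765/14961 + 1008/319 = 15643723/4772559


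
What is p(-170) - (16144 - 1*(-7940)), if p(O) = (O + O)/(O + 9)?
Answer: -3877184/161 ≈ -24082.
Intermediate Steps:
p(O) = 2*O/(9 + O) (p(O) = (2*O)/(9 + O) = 2*O/(9 + O))
p(-170) - (16144 - 1*(-7940)) = 2*(-170)/(9 - 170) - (16144 - 1*(-7940)) = 2*(-170)/(-161) - (16144 + 7940) = 2*(-170)*(-1/161) - 1*24084 = 340/161 - 24084 = -3877184/161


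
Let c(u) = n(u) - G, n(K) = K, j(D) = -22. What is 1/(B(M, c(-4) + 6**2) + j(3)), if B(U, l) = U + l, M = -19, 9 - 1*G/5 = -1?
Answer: -1/59 ≈ -0.016949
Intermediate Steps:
G = 50 (G = 45 - 5*(-1) = 45 + 5 = 50)
c(u) = -50 + u (c(u) = u - 1*50 = u - 50 = -50 + u)
1/(B(M, c(-4) + 6**2) + j(3)) = 1/((-19 + ((-50 - 4) + 6**2)) - 22) = 1/((-19 + (-54 + 36)) - 22) = 1/((-19 - 18) - 22) = 1/(-37 - 22) = 1/(-59) = -1/59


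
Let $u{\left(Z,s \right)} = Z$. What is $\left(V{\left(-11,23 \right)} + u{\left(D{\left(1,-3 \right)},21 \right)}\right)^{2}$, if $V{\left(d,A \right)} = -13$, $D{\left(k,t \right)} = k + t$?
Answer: $225$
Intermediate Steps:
$\left(V{\left(-11,23 \right)} + u{\left(D{\left(1,-3 \right)},21 \right)}\right)^{2} = \left(-13 + \left(1 - 3\right)\right)^{2} = \left(-13 - 2\right)^{2} = \left(-15\right)^{2} = 225$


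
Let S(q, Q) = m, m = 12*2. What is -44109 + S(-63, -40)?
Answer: -44085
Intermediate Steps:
m = 24
S(q, Q) = 24
-44109 + S(-63, -40) = -44109 + 24 = -44085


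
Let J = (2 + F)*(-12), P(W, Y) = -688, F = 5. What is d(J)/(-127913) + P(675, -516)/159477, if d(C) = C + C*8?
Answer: 32560468/20399181501 ≈ 0.0015962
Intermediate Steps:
J = -84 (J = (2 + 5)*(-12) = 7*(-12) = -84)
d(C) = 9*C (d(C) = C + 8*C = 9*C)
d(J)/(-127913) + P(675, -516)/159477 = (9*(-84))/(-127913) - 688/159477 = -756*(-1/127913) - 688*1/159477 = 756/127913 - 688/159477 = 32560468/20399181501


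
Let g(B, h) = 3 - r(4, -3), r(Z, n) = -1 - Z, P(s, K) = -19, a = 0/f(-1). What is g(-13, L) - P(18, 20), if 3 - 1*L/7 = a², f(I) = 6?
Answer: 27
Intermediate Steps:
a = 0 (a = 0/6 = 0*(⅙) = 0)
L = 21 (L = 21 - 7*0² = 21 - 7*0 = 21 + 0 = 21)
g(B, h) = 8 (g(B, h) = 3 - (-1 - 1*4) = 3 - (-1 - 4) = 3 - 1*(-5) = 3 + 5 = 8)
g(-13, L) - P(18, 20) = 8 - 1*(-19) = 8 + 19 = 27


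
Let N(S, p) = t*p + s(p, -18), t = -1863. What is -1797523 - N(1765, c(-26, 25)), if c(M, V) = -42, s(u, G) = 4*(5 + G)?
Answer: -1875717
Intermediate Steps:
s(u, G) = 20 + 4*G
N(S, p) = -52 - 1863*p (N(S, p) = -1863*p + (20 + 4*(-18)) = -1863*p + (20 - 72) = -1863*p - 52 = -52 - 1863*p)
-1797523 - N(1765, c(-26, 25)) = -1797523 - (-52 - 1863*(-42)) = -1797523 - (-52 + 78246) = -1797523 - 1*78194 = -1797523 - 78194 = -1875717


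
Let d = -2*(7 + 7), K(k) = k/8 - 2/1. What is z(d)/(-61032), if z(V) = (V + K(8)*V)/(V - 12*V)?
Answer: 0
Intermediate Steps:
K(k) = -2 + k/8 (K(k) = k*(⅛) - 2*1 = k/8 - 2 = -2 + k/8)
d = -28 (d = -2*14 = -28)
z(V) = 0 (z(V) = (V + (-2 + (⅛)*8)*V)/(V - 12*V) = (V + (-2 + 1)*V)/((-11*V)) = (V - V)*(-1/(11*V)) = 0*(-1/(11*V)) = 0)
z(d)/(-61032) = 0/(-61032) = 0*(-1/61032) = 0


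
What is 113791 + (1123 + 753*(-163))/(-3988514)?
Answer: 226928559095/1994257 ≈ 1.1379e+5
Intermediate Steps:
113791 + (1123 + 753*(-163))/(-3988514) = 113791 + (1123 - 122739)*(-1/3988514) = 113791 - 121616*(-1/3988514) = 113791 + 60808/1994257 = 226928559095/1994257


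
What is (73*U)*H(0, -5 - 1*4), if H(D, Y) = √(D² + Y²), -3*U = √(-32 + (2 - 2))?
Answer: -876*I*√2 ≈ -1238.9*I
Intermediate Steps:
U = -4*I*√2/3 (U = -√(-32 + (2 - 2))/3 = -√(-32 + 0)/3 = -4*I*√2/3 ≈ -1.8856*I)
(73*U)*H(0, -5 - 1*4) = (73*(-4*I*√2/3))*√(0² + (-5 - 1*4)²) = (-292*I*√2/3)*√(0 + (-5 - 4)²) = (-292*I*√2/3)*√(0 + (-9)²) = (-292*I*√2/3)*√(0 + 81) = (-292*I*√2/3)*√81 = -292*I*√2/3*9 = -876*I*√2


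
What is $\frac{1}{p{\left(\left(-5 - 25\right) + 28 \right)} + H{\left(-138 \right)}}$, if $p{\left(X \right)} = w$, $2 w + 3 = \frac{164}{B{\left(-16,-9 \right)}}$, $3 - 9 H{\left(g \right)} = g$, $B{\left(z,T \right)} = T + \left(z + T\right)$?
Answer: $\frac{102}{1199} \approx 0.085071$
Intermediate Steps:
$B{\left(z,T \right)} = z + 2 T$ ($B{\left(z,T \right)} = T + \left(T + z\right) = z + 2 T$)
$H{\left(g \right)} = \frac{1}{3} - \frac{g}{9}$
$w = - \frac{133}{34}$ ($w = - \frac{3}{2} + \frac{164 \frac{1}{-16 + 2 \left(-9\right)}}{2} = - \frac{3}{2} + \frac{164 \frac{1}{-16 - 18}}{2} = - \frac{3}{2} + \frac{164 \frac{1}{-34}}{2} = - \frac{3}{2} + \frac{164 \left(- \frac{1}{34}\right)}{2} = - \frac{3}{2} + \frac{1}{2} \left(- \frac{82}{17}\right) = - \frac{3}{2} - \frac{41}{17} = - \frac{133}{34} \approx -3.9118$)
$p{\left(X \right)} = - \frac{133}{34}$
$\frac{1}{p{\left(\left(-5 - 25\right) + 28 \right)} + H{\left(-138 \right)}} = \frac{1}{- \frac{133}{34} + \left(\frac{1}{3} - - \frac{46}{3}\right)} = \frac{1}{- \frac{133}{34} + \left(\frac{1}{3} + \frac{46}{3}\right)} = \frac{1}{- \frac{133}{34} + \frac{47}{3}} = \frac{1}{\frac{1199}{102}} = \frac{102}{1199}$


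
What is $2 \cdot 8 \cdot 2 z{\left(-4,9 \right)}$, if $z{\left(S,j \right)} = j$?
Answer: $288$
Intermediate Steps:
$2 \cdot 8 \cdot 2 z{\left(-4,9 \right)} = 2 \cdot 8 \cdot 2 \cdot 9 = 16 \cdot 2 \cdot 9 = 32 \cdot 9 = 288$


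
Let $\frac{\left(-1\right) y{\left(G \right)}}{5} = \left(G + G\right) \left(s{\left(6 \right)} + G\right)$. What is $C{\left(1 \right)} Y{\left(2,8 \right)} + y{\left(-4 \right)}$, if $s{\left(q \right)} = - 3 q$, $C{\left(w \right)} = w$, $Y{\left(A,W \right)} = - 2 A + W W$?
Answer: $-820$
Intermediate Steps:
$Y{\left(A,W \right)} = W^{2} - 2 A$ ($Y{\left(A,W \right)} = - 2 A + W^{2} = W^{2} - 2 A$)
$y{\left(G \right)} = - 10 G \left(-18 + G\right)$ ($y{\left(G \right)} = - 5 \left(G + G\right) \left(\left(-3\right) 6 + G\right) = - 5 \cdot 2 G \left(-18 + G\right) = - 10 G \left(-18 + G\right)$)
$C{\left(1 \right)} Y{\left(2,8 \right)} + y{\left(-4 \right)} = 1 \left(8^{2} - 4\right) + 10 \left(-4\right) \left(18 - -4\right) = 1 \left(64 - 4\right) + 10 \left(-4\right) \left(18 + 4\right) = 1 \cdot 60 + 10 \left(-4\right) 22 = 60 - 880 = -820$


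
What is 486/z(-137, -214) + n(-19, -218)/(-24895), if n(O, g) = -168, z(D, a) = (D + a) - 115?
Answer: -6010341/5800535 ≈ -1.0362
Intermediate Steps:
z(D, a) = -115 + D + a
486/z(-137, -214) + n(-19, -218)/(-24895) = 486/(-115 - 137 - 214) - 168/(-24895) = 486/(-466) - 168*(-1/24895) = 486*(-1/466) + 168/24895 = -243/233 + 168/24895 = -6010341/5800535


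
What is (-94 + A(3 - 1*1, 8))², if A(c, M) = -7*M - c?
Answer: 23104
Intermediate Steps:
A(c, M) = -c - 7*M
(-94 + A(3 - 1*1, 8))² = (-94 + (-(3 - 1*1) - 7*8))² = (-94 + (-(3 - 1) - 56))² = (-94 + (-1*2 - 56))² = (-94 + (-2 - 56))² = (-94 - 58)² = (-152)² = 23104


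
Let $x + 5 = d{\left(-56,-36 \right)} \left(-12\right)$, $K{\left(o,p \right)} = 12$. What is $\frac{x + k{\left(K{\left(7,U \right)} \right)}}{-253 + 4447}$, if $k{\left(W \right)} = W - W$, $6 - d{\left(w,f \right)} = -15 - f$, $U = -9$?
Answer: $\frac{175}{4194} \approx 0.041726$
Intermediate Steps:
$d{\left(w,f \right)} = 21 + f$ ($d{\left(w,f \right)} = 6 - \left(-15 - f\right) = 6 + \left(15 + f\right) = 21 + f$)
$k{\left(W \right)} = 0$
$x = 175$ ($x = -5 + \left(21 - 36\right) \left(-12\right) = -5 - -180 = -5 + 180 = 175$)
$\frac{x + k{\left(K{\left(7,U \right)} \right)}}{-253 + 4447} = \frac{175 + 0}{-253 + 4447} = \frac{175}{4194}$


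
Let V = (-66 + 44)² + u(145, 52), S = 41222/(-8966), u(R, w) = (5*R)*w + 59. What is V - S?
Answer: 171463980/4483 ≈ 38248.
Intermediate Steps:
u(R, w) = 59 + 5*R*w (u(R, w) = 5*R*w + 59 = 59 + 5*R*w)
S = -20611/4483 (S = 41222*(-1/8966) = -20611/4483 ≈ -4.5976)
V = 38243 (V = (-66 + 44)² + (59 + 5*145*52) = (-22)² + (59 + 37700) = 484 + 37759 = 38243)
V - S = 38243 - 1*(-20611/4483) = 38243 + 20611/4483 = 171463980/4483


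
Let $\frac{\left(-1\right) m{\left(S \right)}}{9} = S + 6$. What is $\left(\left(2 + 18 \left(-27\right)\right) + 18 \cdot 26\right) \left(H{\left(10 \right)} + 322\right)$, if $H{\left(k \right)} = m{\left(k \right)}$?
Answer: $-2848$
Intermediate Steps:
$m{\left(S \right)} = -54 - 9 S$ ($m{\left(S \right)} = - 9 \left(S + 6\right) = - 9 \left(6 + S\right) = -54 - 9 S$)
$H{\left(k \right)} = -54 - 9 k$
$\left(\left(2 + 18 \left(-27\right)\right) + 18 \cdot 26\right) \left(H{\left(10 \right)} + 322\right) = \left(\left(2 + 18 \left(-27\right)\right) + 18 \cdot 26\right) \left(\left(-54 - 90\right) + 322\right) = \left(\left(2 - 486\right) + 468\right) \left(\left(-54 - 90\right) + 322\right) = \left(-484 + 468\right) \left(-144 + 322\right) = \left(-16\right) 178 = -2848$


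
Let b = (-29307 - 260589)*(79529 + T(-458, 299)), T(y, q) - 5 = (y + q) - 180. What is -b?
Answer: 22958313720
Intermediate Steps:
T(y, q) = -175 + q + y (T(y, q) = 5 + ((y + q) - 180) = 5 + ((q + y) - 180) = 5 + (-180 + q + y) = -175 + q + y)
b = -22958313720 (b = (-29307 - 260589)*(79529 + (-175 + 299 - 458)) = -289896*(79529 - 334) = -289896*79195 = -22958313720)
-b = -1*(-22958313720) = 22958313720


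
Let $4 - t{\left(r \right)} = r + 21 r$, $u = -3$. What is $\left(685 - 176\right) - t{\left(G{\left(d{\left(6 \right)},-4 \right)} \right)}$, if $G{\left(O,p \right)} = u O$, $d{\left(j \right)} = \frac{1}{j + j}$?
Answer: $\frac{999}{2} \approx 499.5$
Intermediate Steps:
$d{\left(j \right)} = \frac{1}{2 j}$
$G{\left(O,p \right)} = - 3 O$
$t{\left(r \right)} = 4 - 22 r$ ($t{\left(r \right)} = 4 - \left(r + 21 r\right) = 4 - 22 r$)
$\left(685 - 176\right) - t{\left(G{\left(d{\left(6 \right)},-4 \right)} \right)} = \left(685 - 176\right) - \left(4 - 22 \left(- 3 \frac{1}{2 \cdot 6}\right)\right) = 509 - \left(4 - 22 \left(- 3 \cdot \frac{1}{2} \cdot \frac{1}{6}\right)\right) = 509 - \left(4 - 22 \left(\left(-3\right) \frac{1}{12}\right)\right) = 509 - \left(4 - - \frac{11}{2}\right) = 509 - \left(4 + \frac{11}{2}\right) = 509 - \frac{19}{2} = \frac{999}{2}$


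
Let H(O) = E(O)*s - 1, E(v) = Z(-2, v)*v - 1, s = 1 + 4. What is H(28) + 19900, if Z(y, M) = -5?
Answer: 19194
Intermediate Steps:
s = 5
E(v) = -1 - 5*v (E(v) = -5*v - 1 = -1 - 5*v)
H(O) = -6 - 25*O (H(O) = (-1 - 5*O)*5 - 1 = (-5 - 25*O) - 1 = -6 - 25*O)
H(28) + 19900 = (-6 - 25*28) + 19900 = (-6 - 700) + 19900 = -706 + 19900 = 19194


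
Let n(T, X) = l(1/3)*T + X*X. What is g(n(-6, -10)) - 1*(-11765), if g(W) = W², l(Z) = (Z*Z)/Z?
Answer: 21369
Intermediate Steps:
l(Z) = Z (l(Z) = Z²/Z = Z)
n(T, X) = X² + T/3 (n(T, X) = T/3 + X*X = T/3 + X² = X² + T/3)
g(n(-6, -10)) - 1*(-11765) = ((-10)² + (⅓)*(-6))² - 1*(-11765) = (100 - 2)² + 11765 = 98² + 11765 = 9604 + 11765 = 21369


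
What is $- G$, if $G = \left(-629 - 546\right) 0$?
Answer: $0$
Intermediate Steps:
$G = 0$ ($G = \left(-629 - 546\right) 0 = \left(-1175\right) 0 = 0$)
$- G = \left(-1\right) 0 = 0$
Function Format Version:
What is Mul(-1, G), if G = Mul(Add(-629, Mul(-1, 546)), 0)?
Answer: 0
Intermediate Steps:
G = 0 (G = Mul(Add(-629, -546), 0) = Mul(-1175, 0) = 0)
Mul(-1, G) = Mul(-1, 0) = 0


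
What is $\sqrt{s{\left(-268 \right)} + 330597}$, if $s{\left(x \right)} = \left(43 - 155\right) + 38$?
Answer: $\sqrt{330523} \approx 574.91$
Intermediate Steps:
$s{\left(x \right)} = -74$ ($s{\left(x \right)} = -112 + 38 = -74$)
$\sqrt{s{\left(-268 \right)} + 330597} = \sqrt{-74 + 330597} = \sqrt{330523}$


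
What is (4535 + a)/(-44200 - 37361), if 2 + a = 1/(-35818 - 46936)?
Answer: -375123881/6749498994 ≈ -0.055578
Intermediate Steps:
a = -165509/82754 (a = -2 + 1/(-35818 - 46936) = -2 + 1/(-82754) = -2 - 1/82754 = -165509/82754 ≈ -2.0000)
(4535 + a)/(-44200 - 37361) = (4535 - 165509/82754)/(-44200 - 37361) = (375123881/82754)/(-81561) = (375123881/82754)*(-1/81561) = -375123881/6749498994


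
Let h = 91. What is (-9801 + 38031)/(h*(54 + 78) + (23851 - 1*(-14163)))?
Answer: 14115/25013 ≈ 0.56431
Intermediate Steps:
(-9801 + 38031)/(h*(54 + 78) + (23851 - 1*(-14163))) = (-9801 + 38031)/(91*(54 + 78) + (23851 - 1*(-14163))) = 28230/(91*132 + (23851 + 14163)) = 28230/(12012 + 38014) = 28230/50026 = 28230*(1/50026) = 14115/25013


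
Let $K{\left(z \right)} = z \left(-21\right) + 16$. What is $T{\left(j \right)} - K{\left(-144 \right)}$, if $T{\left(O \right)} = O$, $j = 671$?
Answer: $-2369$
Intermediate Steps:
$K{\left(z \right)} = 16 - 21 z$ ($K{\left(z \right)} = - 21 z + 16 = 16 - 21 z$)
$T{\left(j \right)} - K{\left(-144 \right)} = 671 - \left(16 - -3024\right) = 671 - \left(16 + 3024\right) = 671 - 3040 = -2369$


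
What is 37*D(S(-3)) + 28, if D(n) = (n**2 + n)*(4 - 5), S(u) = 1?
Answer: -46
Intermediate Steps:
D(n) = -n - n**2 (D(n) = (n + n**2)*(-1) = -n - n**2)
37*D(S(-3)) + 28 = 37*(-1*1*(1 + 1)) + 28 = 37*(-1*1*2) + 28 = 37*(-2) + 28 = -74 + 28 = -46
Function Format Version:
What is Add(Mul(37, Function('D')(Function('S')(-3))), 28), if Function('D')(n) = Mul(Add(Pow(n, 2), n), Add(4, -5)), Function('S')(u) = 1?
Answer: -46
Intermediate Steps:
Function('D')(n) = Add(Mul(-1, n), Mul(-1, Pow(n, 2))) (Function('D')(n) = Mul(Add(n, Pow(n, 2)), -1) = Add(Mul(-1, n), Mul(-1, Pow(n, 2))))
Add(Mul(37, Function('D')(Function('S')(-3))), 28) = Add(Mul(37, Mul(-1, 1, Add(1, 1))), 28) = Add(Mul(37, Mul(-1, 1, 2)), 28) = Add(Mul(37, -2), 28) = Add(-74, 28) = -46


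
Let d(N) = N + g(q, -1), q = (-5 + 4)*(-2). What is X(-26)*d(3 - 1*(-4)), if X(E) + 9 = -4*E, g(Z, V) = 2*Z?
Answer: 1045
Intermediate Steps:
q = 2 (q = -1*(-2) = 2)
X(E) = -9 - 4*E
d(N) = 4 + N (d(N) = N + 2*2 = N + 4 = 4 + N)
X(-26)*d(3 - 1*(-4)) = (-9 - 4*(-26))*(4 + (3 - 1*(-4))) = (-9 + 104)*(4 + (3 + 4)) = 95*(4 + 7) = 95*11 = 1045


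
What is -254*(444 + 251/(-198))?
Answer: -11132947/99 ≈ -1.1245e+5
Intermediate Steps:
-254*(444 + 251/(-198)) = -254*(444 + 251*(-1/198)) = -254*(444 - 251/198) = -254*87661/198 = -11132947/99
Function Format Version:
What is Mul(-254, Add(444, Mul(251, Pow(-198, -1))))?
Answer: Rational(-11132947, 99) ≈ -1.1245e+5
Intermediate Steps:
Mul(-254, Add(444, Mul(251, Pow(-198, -1)))) = Mul(-254, Add(444, Mul(251, Rational(-1, 198)))) = Mul(-254, Add(444, Rational(-251, 198))) = Mul(-254, Rational(87661, 198)) = Rational(-11132947, 99)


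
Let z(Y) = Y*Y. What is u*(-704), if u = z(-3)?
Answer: -6336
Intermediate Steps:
z(Y) = Y²
u = 9 (u = (-3)² = 9)
u*(-704) = 9*(-704) = -6336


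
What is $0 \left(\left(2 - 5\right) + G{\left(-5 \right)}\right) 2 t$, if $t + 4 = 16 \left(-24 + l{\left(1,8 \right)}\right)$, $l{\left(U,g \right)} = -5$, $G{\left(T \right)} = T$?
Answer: $0$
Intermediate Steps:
$t = -468$ ($t = -4 + 16 \left(-24 - 5\right) = -4 + 16 \left(-29\right) = -4 - 464 = -468$)
$0 \left(\left(2 - 5\right) + G{\left(-5 \right)}\right) 2 t = 0 \left(\left(2 - 5\right) - 5\right) 2 \left(-468\right) = 0 \left(-3 - 5\right) 2 \left(-468\right) = 0 \left(-8\right) 2 \left(-468\right) = 0 \cdot 2 \left(-468\right) = 0 \left(-468\right) = 0$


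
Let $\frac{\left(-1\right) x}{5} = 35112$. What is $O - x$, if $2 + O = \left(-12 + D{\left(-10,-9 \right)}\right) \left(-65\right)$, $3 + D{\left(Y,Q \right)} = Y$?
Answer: $177183$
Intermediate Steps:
$x = -175560$ ($x = \left(-5\right) 35112 = -175560$)
$D{\left(Y,Q \right)} = -3 + Y$
$O = 1623$ ($O = -2 + \left(-12 - 13\right) \left(-65\right) = -2 - -1625 = -2 + 1625 = 1623$)
$O - x = 1623 - -175560 = 1623 + 175560 = 177183$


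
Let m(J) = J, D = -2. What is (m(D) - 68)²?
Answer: 4900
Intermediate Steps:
(m(D) - 68)² = (-2 - 68)² = (-70)² = 4900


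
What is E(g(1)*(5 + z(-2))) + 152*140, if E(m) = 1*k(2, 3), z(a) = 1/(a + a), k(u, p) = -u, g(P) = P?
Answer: 21278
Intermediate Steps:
z(a) = 1/(2*a)
E(m) = -2 (E(m) = 1*(-1*2) = 1*(-2) = -2)
E(g(1)*(5 + z(-2))) + 152*140 = -2 + 152*140 = -2 + 21280 = 21278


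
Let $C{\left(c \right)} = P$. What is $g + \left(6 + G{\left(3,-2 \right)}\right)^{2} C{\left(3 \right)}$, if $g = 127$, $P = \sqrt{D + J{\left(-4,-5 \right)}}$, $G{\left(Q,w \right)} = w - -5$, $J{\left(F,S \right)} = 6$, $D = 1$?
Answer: $127 + 81 \sqrt{7} \approx 341.31$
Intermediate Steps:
$G{\left(Q,w \right)} = 5 + w$ ($G{\left(Q,w \right)} = w + 5 = 5 + w$)
$P = \sqrt{7}$ ($P = \sqrt{1 + 6} = \sqrt{7} \approx 2.6458$)
$C{\left(c \right)} = \sqrt{7}$
$g + \left(6 + G{\left(3,-2 \right)}\right)^{2} C{\left(3 \right)} = 127 + \left(6 + \left(5 - 2\right)\right)^{2} \sqrt{7} = 127 + \left(6 + 3\right)^{2} \sqrt{7} = 127 + 9^{2} \sqrt{7} = 127 + 81 \sqrt{7}$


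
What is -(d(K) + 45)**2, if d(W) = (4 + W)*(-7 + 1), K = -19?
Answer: -18225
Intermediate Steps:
d(W) = -24 - 6*W (d(W) = (4 + W)*(-6) = -24 - 6*W)
-(d(K) + 45)**2 = -((-24 - 6*(-19)) + 45)**2 = -((-24 + 114) + 45)**2 = -(90 + 45)**2 = -1*135**2 = -1*18225 = -18225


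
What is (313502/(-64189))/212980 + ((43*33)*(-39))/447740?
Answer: -7567056963535/61210415495228 ≈ -0.12362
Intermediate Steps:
(313502/(-64189))/212980 + ((43*33)*(-39))/447740 = (313502*(-1/64189))*(1/212980) + (1419*(-39))*(1/447740) = -313502/64189*1/212980 - 55341*1/447740 = -156751/6835486610 - 55341/447740 = -7567056963535/61210415495228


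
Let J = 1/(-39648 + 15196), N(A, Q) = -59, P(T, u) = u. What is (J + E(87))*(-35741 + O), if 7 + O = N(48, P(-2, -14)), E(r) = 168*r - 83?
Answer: -12724408283405/24452 ≈ -5.2038e+8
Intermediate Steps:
E(r) = -83 + 168*r
O = -66 (O = -7 - 59 = -66)
J = -1/24452 (J = 1/(-24452) = -1/24452 ≈ -4.0896e-5)
(J + E(87))*(-35741 + O) = (-1/24452 + (-83 + 168*87))*(-35741 - 66) = (-1/24452 + (-83 + 14616))*(-35807) = (-1/24452 + 14533)*(-35807) = (355360915/24452)*(-35807) = -12724408283405/24452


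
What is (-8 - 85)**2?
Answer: 8649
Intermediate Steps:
(-8 - 85)**2 = (-93)**2 = 8649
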